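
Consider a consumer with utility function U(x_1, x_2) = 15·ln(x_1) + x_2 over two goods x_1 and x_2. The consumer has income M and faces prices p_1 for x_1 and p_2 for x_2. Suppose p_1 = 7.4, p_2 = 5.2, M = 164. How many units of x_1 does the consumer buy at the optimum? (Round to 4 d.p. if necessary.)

So x_1*(p_1,p_2) = 15·p_2/p_1, independent of income; and x_2* = (M − 15·p_2)/p_2.
At the given prices: x_1* = 15·5.2/7.4 = 10.5405.

x_1* = 10.5405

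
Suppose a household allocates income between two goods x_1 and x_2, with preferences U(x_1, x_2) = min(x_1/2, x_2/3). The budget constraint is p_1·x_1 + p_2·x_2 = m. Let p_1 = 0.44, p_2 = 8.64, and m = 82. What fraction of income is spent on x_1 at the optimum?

share on x_1 = 0.0328

With perfect complements, no substitution: consume in ratio x_1:x_2 = 2:3.
Budget: p_1·x_1 + p_2·(3/2)·x_1 = m, so (2·p_1 + 3·p_2)·x_1 = 2·m.
Demand: x_1*(p_1,p_2,m) = 2·m/(2·p_1 + 3·p_2), x_2* = 3·m/(2·p_1 + 3·p_2).
Here 2·0.44 + 3·8.64 = 26.8, giving x_1* = 6.1194 and x_2* = 9.1791.
Expenditure on x_1: 0.44·6.1194 = 2.6925; share = 0.0328.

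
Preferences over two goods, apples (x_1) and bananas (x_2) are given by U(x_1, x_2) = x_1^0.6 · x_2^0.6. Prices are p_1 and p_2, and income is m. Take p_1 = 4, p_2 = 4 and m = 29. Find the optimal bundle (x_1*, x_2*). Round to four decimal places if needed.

Tangency: MRS = x_2/x_1 = p_1/p_2.
Rearranging, p_2·x_2 = p_1·x_1. Substituting into the budget gives p_1·x_1·(1 + 1) = m.
Demand: x_1*(p_1,p_2,m) = 0.5·m/p_1 and x_2* = 0.5·m/p_2.
At p_1=4, p_2=4, m=29: x_1* = 0.5·29/4 = 3.625, x_2* = 3.625.

x_1* = 3.625, x_2* = 3.625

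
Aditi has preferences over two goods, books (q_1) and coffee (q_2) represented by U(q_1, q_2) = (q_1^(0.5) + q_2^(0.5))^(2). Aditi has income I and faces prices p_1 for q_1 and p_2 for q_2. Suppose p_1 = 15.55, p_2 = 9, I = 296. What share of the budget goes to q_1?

With the ratio pinned down, the budget gives q_1* = I/(p_1 + p_2·(q_2/q_1)) and q_2* = (q_2/q_1)·q_1*.
Numerically q_2/q_1 = 2.985216, so q_1* = 296/(15.55 + 9·2.985216) = 6.9783 and q_2* = 2.985216·6.9783 = 20.8319.
Expenditure on q_1: 15.55·6.9783 = 108.5132; share = 0.3666.

share on q_1 = 0.3666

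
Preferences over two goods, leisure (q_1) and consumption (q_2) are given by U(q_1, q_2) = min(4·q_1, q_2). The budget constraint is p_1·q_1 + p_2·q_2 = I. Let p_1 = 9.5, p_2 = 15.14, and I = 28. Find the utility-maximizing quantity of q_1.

With perfect complements, no substitution: consume in ratio q_1:q_2 = 1:4.
Budget: p_1·q_1 + p_2·4·q_1 = I, so (p_1 + 4·p_2)·q_1 = I.
Demand: q_1*(p_1,p_2,I) = I/(p_1 + 4·p_2), q_2* = 4·I/(p_1 + 4·p_2).
Here 9.5 + 4·15.14 = 70.06, giving q_1* = 0.3997.

q_1* = 0.3997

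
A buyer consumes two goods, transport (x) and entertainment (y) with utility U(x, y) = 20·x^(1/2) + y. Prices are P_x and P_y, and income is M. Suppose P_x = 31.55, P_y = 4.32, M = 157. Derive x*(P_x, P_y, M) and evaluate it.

Solve: √x = 10·P_y/P_x, so x*(P_x,P_y) = (10·P_y/P_x)², and y* = (M − P_x·x*)/P_y.
Plugging in: x* = (10·4.32/31.55)² = 1.8749.

x* = 1.8749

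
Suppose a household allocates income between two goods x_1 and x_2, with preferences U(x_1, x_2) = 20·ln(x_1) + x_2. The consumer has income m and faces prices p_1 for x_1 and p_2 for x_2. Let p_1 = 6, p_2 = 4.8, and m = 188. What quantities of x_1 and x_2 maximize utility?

x_1* = 16, x_2* = 19.1667

MU_x_1 = 20/x_1, MU_x_2 = 1. Tangency: 20/x_1 = p_1/p_2.
So x_1*(p_1,p_2) = 20·p_2/p_1, independent of income; and x_2* = (m − 20·p_2)/p_2.
At the given prices: x_1* = 20·4.8/6 = 16, and x_2* = 19.1667.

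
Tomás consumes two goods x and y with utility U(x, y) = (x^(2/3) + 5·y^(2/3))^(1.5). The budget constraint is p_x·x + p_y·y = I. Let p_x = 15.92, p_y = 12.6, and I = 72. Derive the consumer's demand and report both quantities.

x* = 0.0226, y* = 5.6858

With the ratio pinned down, the budget gives x* = I/(p_x + p_y·(y/x)) and y* = (y/x)·x*.
Numerically y/x = 252.131767, so x* = 72/(15.92 + 12.6·252.131767) = 0.0226 and y* = 252.131767·0.0226 = 5.6858.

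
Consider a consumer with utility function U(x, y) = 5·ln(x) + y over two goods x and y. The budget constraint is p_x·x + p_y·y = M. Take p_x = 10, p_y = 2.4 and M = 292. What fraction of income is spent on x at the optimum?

At the given prices: x* = 5·2.4/10 = 1.2, and y* = 116.6667.
Expenditure on x: 10·1.2 = 12; share = 0.0411.

share on x = 0.0411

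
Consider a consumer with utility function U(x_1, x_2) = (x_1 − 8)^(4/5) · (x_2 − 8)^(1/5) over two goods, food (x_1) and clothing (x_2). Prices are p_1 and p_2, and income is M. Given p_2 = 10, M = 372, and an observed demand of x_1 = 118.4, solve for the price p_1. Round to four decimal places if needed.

This is Cobb-Douglas in (x_1−8, x_2−8): tangency gives 0.8·p_2·(x_2−8) = 0.2·p_1·(x_1−8).
After buying the subsistence bundle (8, 8), a share 0.8 of the remaining income goes to x_1: x_1* = 8 + 0.8·(M − 8p_1 − 8p_2)/p_1.
Set x_1* = 118.4 in the demand function and solve for p_1: p_1 = 2.

p_1 = 2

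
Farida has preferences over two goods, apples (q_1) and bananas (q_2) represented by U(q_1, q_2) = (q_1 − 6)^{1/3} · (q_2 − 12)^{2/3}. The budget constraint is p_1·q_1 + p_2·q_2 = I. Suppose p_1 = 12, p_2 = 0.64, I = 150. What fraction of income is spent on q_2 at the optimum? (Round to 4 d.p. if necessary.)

Let q_1' = q_1−6, q_2' = q_2−12. MRS = (1/2)·q_2'/q_1' = p_1/p_2.
Substituting into the budget: q_1* = 6 + 1/3·(I − 6·p_1 − 12·p_2)/p_1, and q_2* = 12 + 2/3·(…)/p_2.
Discretionary income = 150 − 6·12 − 12·0.64 = 70.32; q_1* = 6 + 1/3·70.32/12 = 7.9533; q_2* = 12 + 2/3·70.32/0.64 = 85.25.
Expenditure on q_2: 0.64·85.25 = 54.56; share = 0.3637.

share on q_2 = 0.3637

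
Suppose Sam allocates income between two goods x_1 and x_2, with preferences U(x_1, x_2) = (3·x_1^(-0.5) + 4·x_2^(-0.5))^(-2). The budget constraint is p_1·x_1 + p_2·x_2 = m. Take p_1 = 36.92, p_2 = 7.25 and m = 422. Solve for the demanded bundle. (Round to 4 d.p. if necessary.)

With the ratio pinned down, the budget gives x_1* = m/(p_1 + p_2·(x_2/x_1)) and x_2* = (x_2/x_1)·x_1*.
Numerically x_2/x_1 = 3.585708, so x_1* = 422/(36.92 + 7.25·3.585708) = 6.7073 and x_2* = 3.585708·6.7073 = 24.0505.

x_1* = 6.7073, x_2* = 24.0505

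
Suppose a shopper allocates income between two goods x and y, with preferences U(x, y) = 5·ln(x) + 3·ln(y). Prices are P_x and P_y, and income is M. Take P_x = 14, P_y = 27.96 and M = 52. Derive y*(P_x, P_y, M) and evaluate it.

The MRS is (5/3)·y/x. Set MRS = P_x/P_y.
So 5·P_y·y = 3·P_x·x; combined with the budget, a share 0.625 of income goes to x.
Demand: x*(P_x,P_y,M) = 0.625·M/P_x and y* = 0.375·M/P_y.
At P_x=14, P_y=27.96, M=52: y* = 0.375·52/27.96 = 0.6974.

y* = 0.6974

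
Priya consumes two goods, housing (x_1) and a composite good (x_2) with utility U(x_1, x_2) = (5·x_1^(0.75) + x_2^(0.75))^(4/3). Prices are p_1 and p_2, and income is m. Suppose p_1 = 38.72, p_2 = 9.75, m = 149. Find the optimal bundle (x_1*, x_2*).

x_1* = 3.4976, x_2* = 1.3919

Numerically x_2/x_1 = 0.397963, so x_1* = 149/(38.72 + 9.75·0.397963) = 3.4976 and x_2* = 0.397963·3.4976 = 1.3919.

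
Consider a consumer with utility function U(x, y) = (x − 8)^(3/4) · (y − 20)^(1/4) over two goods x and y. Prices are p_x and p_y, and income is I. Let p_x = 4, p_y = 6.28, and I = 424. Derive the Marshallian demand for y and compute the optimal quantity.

y* = 30.6051

Let x' = x−8, y' = y−20. MRS = 3·y'/x' = p_x/p_y.
After buying the subsistence bundle (8, 20), a share 0.75 of the remaining income goes to x: x* = 8 + 0.75·(I − 8p_x − 20p_y)/p_x.
Discretionary income = 424 − 8·4 − 20·6.28 = 266.4; y* = 20 + 0.25·266.4/6.28 = 30.6051.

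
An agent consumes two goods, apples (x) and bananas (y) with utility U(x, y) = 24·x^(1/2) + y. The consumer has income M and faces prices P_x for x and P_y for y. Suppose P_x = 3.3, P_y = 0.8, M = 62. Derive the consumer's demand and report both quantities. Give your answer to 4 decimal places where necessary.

MU_x = 12/√x, MU_y = 1. Tangency: 12/√x = P_x/P_y.
Solve: √x = 12·P_y/P_x, so x*(P_x,P_y) = (12·P_y/P_x)², and y* = (M − P_x·x*)/P_y.
Plugging in: x* = (12·0.8/3.3)² = 8.4628, y* = 42.5909.

x* = 8.4628, y* = 42.5909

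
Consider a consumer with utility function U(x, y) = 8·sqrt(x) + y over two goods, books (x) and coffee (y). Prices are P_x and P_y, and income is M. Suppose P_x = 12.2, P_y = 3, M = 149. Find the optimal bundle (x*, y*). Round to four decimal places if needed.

x* = 0.9675, y* = 45.7322

Set MRS = P_x/P_y: 4·x^(−1/2) = P_x/P_y.
Solve: √x = 4·P_y/P_x, so x*(P_x,P_y) = (4·P_y/P_x)², and y* = (M − P_x·x*)/P_y.
Plugging in: x* = (4·3/12.2)² = 0.9675, y* = 45.7322.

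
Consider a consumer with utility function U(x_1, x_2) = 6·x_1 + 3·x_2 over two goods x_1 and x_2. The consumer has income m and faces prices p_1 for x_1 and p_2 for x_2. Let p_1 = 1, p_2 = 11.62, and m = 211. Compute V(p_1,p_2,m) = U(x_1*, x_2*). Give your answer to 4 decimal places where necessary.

V = 1266

Perfect substitutes: compare marginal utility per dollar. 6/p_1 vs 3/p_2 → 6 vs 0.2582.
x_1 gives more utility per dollar, so spend all income on x_1: x_1* = m/p_1, x_2* = 0.
Numerically: x_1* = 211, x_2* = 0.
Utility at the optimum: U(211, 0) = 1266.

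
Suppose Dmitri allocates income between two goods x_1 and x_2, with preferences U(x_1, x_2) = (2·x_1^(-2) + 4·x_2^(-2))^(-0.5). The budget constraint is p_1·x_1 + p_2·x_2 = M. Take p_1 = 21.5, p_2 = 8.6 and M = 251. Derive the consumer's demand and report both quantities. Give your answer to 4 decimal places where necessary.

MU_x_1 ∝ 2·x_1^(-3), MU_x_2 ∝ 4·x_2^(-3), so MRS = (1/2)·(x_2/x_1)^(3) = p_1/p_2.
Hence x_2/x_1 = (2·p_1/p_2)^(1/(3)), i.e. raised to the 1/3 power.
With the ratio pinned down, the budget gives x_1* = M/(p_1 + p_2·(x_2/x_1)) and x_2* = (x_2/x_1)·x_1*.
Numerically x_2/x_1 = 1.709976, so x_1* = 251/(21.5 + 8.6·1.709976) = 6.9326 and x_2* = 1.709976·6.9326 = 11.8546.

x_1* = 6.9326, x_2* = 11.8546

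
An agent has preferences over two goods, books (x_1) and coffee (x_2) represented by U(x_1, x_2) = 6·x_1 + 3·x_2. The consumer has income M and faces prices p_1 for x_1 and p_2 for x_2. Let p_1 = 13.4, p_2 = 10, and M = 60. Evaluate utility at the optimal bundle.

V = 26.8657

Linear utility — the consumer picks whichever good has higher MU/price: 6/13.4 = 0.4478 vs 3/10 = 0.3.
x_1 gives more utility per dollar, so spend all income on x_1: x_1* = M/p_1, x_2* = 0.
Numerically: x_1* = 4.4776, x_2* = 0.
Utility at the optimum: U(4.4776, 0) = 26.8657.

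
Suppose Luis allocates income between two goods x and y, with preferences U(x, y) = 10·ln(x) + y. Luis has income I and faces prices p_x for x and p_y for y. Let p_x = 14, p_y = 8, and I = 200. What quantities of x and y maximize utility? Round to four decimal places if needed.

So x*(p_x,p_y) = 10·p_y/p_x, independent of income; and y* = (I − 10·p_y)/p_y.
At the given prices: x* = 10·8/14 = 5.7143, and y* = 15.

x* = 5.7143, y* = 15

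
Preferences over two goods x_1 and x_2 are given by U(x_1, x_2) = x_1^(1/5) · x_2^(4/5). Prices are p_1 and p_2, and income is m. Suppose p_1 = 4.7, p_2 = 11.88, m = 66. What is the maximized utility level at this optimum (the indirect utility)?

At p_1=4.7, p_2=11.88, m=66: x_1* = 0.2·66/4.7 = 2.8085, x_2* = 4.4444.
Utility at the optimum: U(2.8085, 4.4444) = 4.0546.

V = 4.0546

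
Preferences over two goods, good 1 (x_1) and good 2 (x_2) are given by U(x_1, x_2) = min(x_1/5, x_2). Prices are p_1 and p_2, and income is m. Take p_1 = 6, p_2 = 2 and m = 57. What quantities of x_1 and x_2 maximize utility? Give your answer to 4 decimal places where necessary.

Leontief preferences: the optimum is at the kink where x_1/5 = x_2/1, i.e. x_2 = (1/5)·x_1.
Budget: p_1·x_1 + p_2·(1/5)·x_1 = m, so (5·p_1 + p_2)·x_1 = 5·m.
Demand: x_1*(p_1,p_2,m) = 5·m/(5·p_1 + p_2), x_2* = m/(5·p_1 + p_2).
Here 5·6 + 2 = 32, giving x_1* = 8.9062 and x_2* = 1.7812.

x_1* = 8.9062, x_2* = 1.7812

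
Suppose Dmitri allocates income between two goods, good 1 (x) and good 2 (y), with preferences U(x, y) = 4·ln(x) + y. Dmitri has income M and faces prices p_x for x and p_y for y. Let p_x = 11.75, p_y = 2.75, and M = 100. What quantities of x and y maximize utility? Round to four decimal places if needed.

x* = 0.9362, y* = 32.3636

So x*(p_x,p_y) = 4·p_y/p_x, independent of income; and y* = (M − 4·p_y)/p_y.
At the given prices: x* = 4·2.75/11.75 = 0.9362, and y* = 32.3636.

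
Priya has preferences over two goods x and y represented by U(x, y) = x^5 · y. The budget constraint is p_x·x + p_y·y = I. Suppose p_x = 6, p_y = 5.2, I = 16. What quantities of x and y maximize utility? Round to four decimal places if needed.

The MRS is 5·y/x. Set MRS = p_x/p_y.
Rearranging, p_y·y = (1/5)·p_x·x. Substituting into the budget gives p_x·x·(1 + (1/5)) = I.
Demand: x*(p_x,p_y,I) = 5/6·I/p_x and y* = 1/6·I/p_y.
At p_x=6, p_y=5.2, I=16: x* = 5/6·16/6 = 2.2222, y* = 0.5128.

x* = 2.2222, y* = 0.5128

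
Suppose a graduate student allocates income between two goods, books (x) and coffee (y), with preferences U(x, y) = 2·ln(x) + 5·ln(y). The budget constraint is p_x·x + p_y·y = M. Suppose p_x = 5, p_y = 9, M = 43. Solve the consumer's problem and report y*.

y* = 3.4127

Tangency: MRS = (2/5)·y/x = p_x/p_y.
Rearranging, p_y·y = (5/2)·p_x·x. Substituting into the budget gives p_x·x·(1 + (5/2)) = M.
Demand: x*(p_x,p_y,M) = 2/7·M/p_x and y* = 5/7·M/p_y.
At p_x=5, p_y=9, M=43: y* = 5/7·43/9 = 3.4127.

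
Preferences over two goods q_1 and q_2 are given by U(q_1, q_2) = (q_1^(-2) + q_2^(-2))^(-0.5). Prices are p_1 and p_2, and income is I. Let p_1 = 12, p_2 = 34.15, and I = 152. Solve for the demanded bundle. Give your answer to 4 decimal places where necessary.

Numerically q_2/q_1 = 0.705662, so q_1* = 152/(12 + 34.15·0.705662) = 4.2107 and q_2* = 0.705662·4.2107 = 2.9713.

q_1* = 4.2107, q_2* = 2.9713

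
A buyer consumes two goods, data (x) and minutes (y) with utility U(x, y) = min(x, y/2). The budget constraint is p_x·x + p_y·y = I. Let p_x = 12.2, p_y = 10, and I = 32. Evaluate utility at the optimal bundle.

Demand: x*(p_x,p_y,I) = I/(p_x + 2·p_y), y* = 2·I/(p_x + 2·p_y).
Here 12.2 + 2·10 = 32.2, giving x* = 0.9938 and y* = 1.9876.
Utility at the optimum: U(0.9938, 1.9876) = 0.9938.

V = 0.9938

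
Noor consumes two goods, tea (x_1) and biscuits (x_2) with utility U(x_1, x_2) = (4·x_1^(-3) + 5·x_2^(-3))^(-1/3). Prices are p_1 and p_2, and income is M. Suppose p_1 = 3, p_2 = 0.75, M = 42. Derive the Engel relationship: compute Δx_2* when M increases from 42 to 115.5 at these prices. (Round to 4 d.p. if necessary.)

MRS = MU_x_1/MU_x_2 = (4/5)·(x_2/x_1)^(4). Set equal to p_1/p_2.
Hence x_2/x_1 = ((5/4)·p_1/p_2)^(1/(4)), i.e. raised to the 0.25 power.
With the ratio pinned down, the budget gives x_1* = M/(p_1 + p_2·(x_2/x_1)) and x_2* = (x_2/x_1)·x_1*.
Numerically x_2/x_1 = 1.495349, so x_1* = 42/(3 + 0.75·1.495349) = 10.1904 and x_2* = 1.495349·10.1904 = 15.2383.
At M' = 115.5: x_2* = 41.9052. Change: 41.9052 − 15.2383 = 26.6669.

Δx_2* = 26.6669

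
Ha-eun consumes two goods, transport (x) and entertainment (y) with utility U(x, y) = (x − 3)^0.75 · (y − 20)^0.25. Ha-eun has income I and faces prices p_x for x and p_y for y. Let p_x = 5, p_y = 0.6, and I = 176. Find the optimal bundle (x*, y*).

Let x' = x−3, y' = y−20. MRS = 3·y'/x' = p_x/p_y.
Substituting into the budget: x* = 3 + 0.75·(I − 3·p_x − 20·p_y)/p_x, and y* = 20 + 0.25·(…)/p_y.
Discretionary income = 176 − 3·5 − 20·0.6 = 149; x* = 3 + 0.75·149/5 = 25.35; y* = 20 + 0.25·149/0.6 = 82.0833.

x* = 25.35, y* = 82.0833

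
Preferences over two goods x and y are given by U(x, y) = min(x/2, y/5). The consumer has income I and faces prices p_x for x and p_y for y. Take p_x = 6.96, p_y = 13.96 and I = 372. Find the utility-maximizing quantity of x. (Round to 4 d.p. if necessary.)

x* = 8.8868

Demand: x*(p_x,p_y,I) = 2·I/(2·p_x + 5·p_y), y* = 5·I/(2·p_x + 5·p_y).
Here 2·6.96 + 5·13.96 = 83.72, giving x* = 8.8868.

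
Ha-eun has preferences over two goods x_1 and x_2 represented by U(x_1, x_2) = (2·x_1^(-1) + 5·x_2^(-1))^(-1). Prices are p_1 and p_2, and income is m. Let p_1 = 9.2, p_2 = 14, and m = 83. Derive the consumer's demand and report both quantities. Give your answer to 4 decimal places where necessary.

x_1* = 3.0577, x_2* = 3.9192

MRS = MU_x_1/MU_x_2 = (2/5)·(x_2/x_1)^(2). Set equal to p_1/p_2.
Hence x_2/x_1 = ((5/2)·p_1/p_2)^(1/(2)), i.e. raised to the 0.5 power.
Substitute x_2 = (x_2/x_1)·x_1 into the budget: x_1* = m/(p_1 + p_2·(x_2/x_1)).
Numerically x_2/x_1 = 1.28174, so x_1* = 83/(9.2 + 14·1.28174) = 3.0577 and x_2* = 1.28174·3.0577 = 3.9192.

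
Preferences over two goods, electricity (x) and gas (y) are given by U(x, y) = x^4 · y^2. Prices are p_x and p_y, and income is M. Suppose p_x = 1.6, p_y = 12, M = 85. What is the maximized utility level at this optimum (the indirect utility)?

Tangency: MRS = 2·y/x = p_x/p_y.
Rearranging, p_y·y = (1/2)·p_x·x. Substituting into the budget gives p_x·x·(1 + (1/2)) = M.
Demand: x*(p_x,p_y,M) = 2/3·M/p_x and y* = 1/3·M/p_y.
At p_x=1.6, p_y=12, M=85: x* = 2/3·85/1.6 = 35.4167, y* = 2.3611.
Utility at the optimum: U(35.4167, 2.3611) = 8771292.3395.

V = 8771292.3395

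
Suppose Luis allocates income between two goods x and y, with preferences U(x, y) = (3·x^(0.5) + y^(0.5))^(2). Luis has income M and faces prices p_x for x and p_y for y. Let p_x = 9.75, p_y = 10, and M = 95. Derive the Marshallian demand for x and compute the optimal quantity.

MU_x ∝ 3·x^(-0.5), MU_y ∝ y^(-0.5), so MRS = 3·(y/x)^(0.5) = p_x/p_y.
Hence y/x = ((1/3)·p_x/p_y)^(1/(0.5)), i.e. raised to the 2 power.
Substitute y = (y/x)·x into the budget: x* = M/(p_x + p_y·(y/x)).
Numerically y/x = 0.105625, so x* = 95/(9.75 + 10·0.105625) = 8.7912.

x* = 8.7912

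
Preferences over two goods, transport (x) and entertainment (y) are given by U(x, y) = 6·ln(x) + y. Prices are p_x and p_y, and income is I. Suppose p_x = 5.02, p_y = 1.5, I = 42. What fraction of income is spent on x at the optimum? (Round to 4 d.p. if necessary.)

share on x = 0.2143

Set MRS = p_x/p_y: (6/x)/1 = p_x/p_y.
So x*(p_x,p_y) = 6·p_y/p_x, independent of income; and y* = (I − 6·p_y)/p_y.
At the given prices: x* = 6·1.5/5.02 = 1.7928, and y* = 22.
Expenditure on x: 5.02·1.7928 = 9; share = 0.2143.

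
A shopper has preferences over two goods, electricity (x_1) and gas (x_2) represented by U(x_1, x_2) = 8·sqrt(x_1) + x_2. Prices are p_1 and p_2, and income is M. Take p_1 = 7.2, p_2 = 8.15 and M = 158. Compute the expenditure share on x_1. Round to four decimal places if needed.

share on x_1 = 0.9342

Set MRS = p_1/p_2: 4·x_1^(−1/2) = p_1/p_2.
Thus x_1* = (4·p_2/p_1)² — independent of M — with the rest of income spent on x_2.
Plugging in: x_1* = (4·8.15/7.2)² = 20.5008, x_2* = 1.2754.
Expenditure on x_1: 7.2·20.5008 = 147.6056; share = 0.9342.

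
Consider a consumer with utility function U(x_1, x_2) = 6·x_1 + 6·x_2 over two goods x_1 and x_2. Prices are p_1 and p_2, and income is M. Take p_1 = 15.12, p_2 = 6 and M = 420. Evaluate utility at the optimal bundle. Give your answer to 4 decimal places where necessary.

Linear utility — the consumer picks whichever good has higher MU/price: 6/15.12 = 0.3968 vs 6/6 = 1.
x_2 gives more utility per dollar, so spend all income on x_2: x_2* = M/p_2, x_1* = 0.
Numerically: x_1* = 0, x_2* = 70.
Utility at the optimum: U(0, 70) = 420.

V = 420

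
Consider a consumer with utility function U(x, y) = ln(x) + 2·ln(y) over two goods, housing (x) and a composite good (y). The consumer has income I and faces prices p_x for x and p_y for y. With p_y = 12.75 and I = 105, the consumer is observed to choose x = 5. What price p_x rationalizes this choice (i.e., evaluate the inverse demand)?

p_x = 7

The MRS is (1/2)·y/x. Set MRS = p_x/p_y.
So p_y·y = 2·p_x·x; combined with the budget, a share 1/3 of income goes to x.
Demand: x*(p_x,p_y,I) = 1/3·I/p_x and y* = 2/3·I/p_y.
Set x* = 5 in the demand function and solve for p_x: p_x = 7.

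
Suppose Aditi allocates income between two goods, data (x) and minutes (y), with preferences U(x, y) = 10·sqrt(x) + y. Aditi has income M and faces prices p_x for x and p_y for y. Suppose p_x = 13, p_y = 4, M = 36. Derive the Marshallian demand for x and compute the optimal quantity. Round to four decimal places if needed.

x* = 2.3669

Thus x* = (5·p_y/p_x)² — independent of M — with the rest of income spent on y.
Plugging in: x* = (5·4/13)² = 2.3669.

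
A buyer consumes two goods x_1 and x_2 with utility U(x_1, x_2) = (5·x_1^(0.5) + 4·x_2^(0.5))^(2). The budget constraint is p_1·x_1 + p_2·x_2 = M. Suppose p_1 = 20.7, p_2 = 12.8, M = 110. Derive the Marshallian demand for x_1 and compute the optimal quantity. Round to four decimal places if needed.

x_1* = 2.6113

MRS = MU_x_1/MU_x_2 = (5/4)·(x_2/x_1)^(0.5). Set equal to p_1/p_2.
Hence x_2/x_1 = ((4/5)·p_1/p_2)^(1/(0.5)), i.e. raised to the 2 power.
Substitute x_2 = (x_2/x_1)·x_1 into the budget: x_1* = M/(p_1 + p_2·(x_2/x_1)).
Numerically x_2/x_1 = 1.673789, so x_1* = 110/(20.7 + 12.8·1.673789) = 2.6113.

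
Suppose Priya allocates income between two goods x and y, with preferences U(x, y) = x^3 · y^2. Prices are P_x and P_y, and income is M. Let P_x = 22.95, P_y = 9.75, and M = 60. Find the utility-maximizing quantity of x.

Demand: x*(P_x,P_y,M) = 0.6·M/P_x and y* = 0.4·M/P_y.
At P_x=22.95, P_y=9.75, M=60: x* = 0.6·60/22.95 = 1.5686.

x* = 1.5686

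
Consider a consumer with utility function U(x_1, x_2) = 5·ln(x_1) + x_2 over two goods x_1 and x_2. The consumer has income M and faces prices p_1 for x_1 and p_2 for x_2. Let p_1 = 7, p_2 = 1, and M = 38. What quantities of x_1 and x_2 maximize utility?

x_1* = 0.7143, x_2* = 33

MU_x_1 = 5/x_1, MU_x_2 = 1. Tangency: 5/x_1 = p_1/p_2.
So x_1*(p_1,p_2) = 5·p_2/p_1, independent of income; and x_2* = (M − 5·p_2)/p_2.
At the given prices: x_1* = 5·1/7 = 0.7143, and x_2* = 33.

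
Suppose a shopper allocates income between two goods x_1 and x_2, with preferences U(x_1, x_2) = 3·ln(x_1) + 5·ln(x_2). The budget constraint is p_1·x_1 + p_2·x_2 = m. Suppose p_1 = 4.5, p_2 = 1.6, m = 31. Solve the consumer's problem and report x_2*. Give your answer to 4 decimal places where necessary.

x_2* = 12.1094

MU_x_1/MU_x_2 = (3·x_2)/(5·x_1); tangency sets this equal to p_1/p_2.
So 3·p_2·x_2 = 5·p_1·x_1; combined with the budget, a share 0.375 of income goes to x_1.
Demand: x_1*(p_1,p_2,m) = 0.375·m/p_1 and x_2* = 0.625·m/p_2.
At p_1=4.5, p_2=1.6, m=31: x_2* = 0.625·31/1.6 = 12.1094.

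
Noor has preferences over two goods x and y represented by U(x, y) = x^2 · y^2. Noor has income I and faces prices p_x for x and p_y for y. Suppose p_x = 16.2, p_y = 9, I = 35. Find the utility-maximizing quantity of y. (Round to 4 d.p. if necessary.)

The MRS is y/x. Set MRS = p_x/p_y.
So 2·p_y·y = 2·p_x·x; combined with the budget, a share 0.5 of income goes to x.
Demand: x*(p_x,p_y,I) = 0.5·I/p_x and y* = 0.5·I/p_y.
At p_x=16.2, p_y=9, I=35: y* = 0.5·35/9 = 1.9444.

y* = 1.9444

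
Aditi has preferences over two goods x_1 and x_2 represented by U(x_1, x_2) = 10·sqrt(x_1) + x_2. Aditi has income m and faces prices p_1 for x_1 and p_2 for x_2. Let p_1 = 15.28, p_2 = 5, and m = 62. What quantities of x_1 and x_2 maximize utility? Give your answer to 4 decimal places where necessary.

MU_x_1 = 5/√x_1, MU_x_2 = 1. Tangency: 5/√x_1 = p_1/p_2.
Solve: √x_1 = 5·p_2/p_1, so x_1*(p_1,p_2) = (5·p_2/p_1)², and x_2* = (m − p_1·x_1*)/p_2.
Plugging in: x_1* = (5·5/15.28)² = 2.6769, x_2* = 4.2194.

x_1* = 2.6769, x_2* = 4.2194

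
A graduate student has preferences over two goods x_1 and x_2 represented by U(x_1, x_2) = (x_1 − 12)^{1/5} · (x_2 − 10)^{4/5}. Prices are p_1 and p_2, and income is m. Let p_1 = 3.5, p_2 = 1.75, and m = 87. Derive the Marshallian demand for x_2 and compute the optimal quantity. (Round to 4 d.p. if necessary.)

x_2* = 22.5714

Substituting into the budget: x_1* = 12 + 0.2·(m − 12·p_1 − 10·p_2)/p_1, and x_2* = 10 + 0.8·(…)/p_2.
Discretionary income = 87 − 12·3.5 − 10·1.75 = 27.5; x_2* = 10 + 0.8·27.5/1.75 = 22.5714.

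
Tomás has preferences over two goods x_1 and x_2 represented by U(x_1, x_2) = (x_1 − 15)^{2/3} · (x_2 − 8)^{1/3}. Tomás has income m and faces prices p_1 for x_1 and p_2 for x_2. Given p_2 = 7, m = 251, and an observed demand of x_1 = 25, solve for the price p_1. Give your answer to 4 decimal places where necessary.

This is Cobb-Douglas in (x_1−15, x_2−8): tangency gives 2/3·p_2·(x_2−8) = 1/3·p_1·(x_1−15).
After buying the subsistence bundle (15, 8), a share 2/3 of the remaining income goes to x_1: x_1* = 15 + 2/3·(m − 15p_1 − 8p_2)/p_1.
Set x_1* = 25 in the demand function and solve for p_1: p_1 = 6.5.

p_1 = 6.5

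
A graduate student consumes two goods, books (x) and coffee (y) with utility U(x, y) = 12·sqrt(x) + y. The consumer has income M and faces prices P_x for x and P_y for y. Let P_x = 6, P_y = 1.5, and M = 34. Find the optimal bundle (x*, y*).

Plugging in: x* = (6·1.5/6)² = 2.25, y* = 13.6667.

x* = 2.25, y* = 13.6667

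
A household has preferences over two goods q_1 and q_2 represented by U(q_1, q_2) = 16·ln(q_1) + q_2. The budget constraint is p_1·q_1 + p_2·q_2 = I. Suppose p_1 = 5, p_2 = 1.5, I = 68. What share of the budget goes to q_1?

MU_q_1 = 16/q_1, MU_q_2 = 1. Tangency: 16/q_1 = p_1/p_2.
So q_1*(p_1,p_2) = 16·p_2/p_1, independent of income; and q_2* = (I − 16·p_2)/p_2.
At the given prices: q_1* = 16·1.5/5 = 4.8, and q_2* = 29.3333.
Expenditure on q_1: 5·4.8 = 24; share = 0.3529.

share on q_1 = 0.3529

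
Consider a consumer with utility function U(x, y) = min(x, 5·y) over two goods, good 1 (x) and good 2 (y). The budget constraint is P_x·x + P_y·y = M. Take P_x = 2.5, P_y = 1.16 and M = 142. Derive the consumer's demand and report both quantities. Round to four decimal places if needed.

With perfect complements, no substitution: consume in ratio x:y = 5:1.
Budget: P_x·x + P_y·(1/5)·x = M, so (5·P_x + P_y)·x = 5·M.
Demand: x*(P_x,P_y,M) = 5·M/(5·P_x + P_y), y* = M/(5·P_x + P_y).
Here 5·2.5 + 1.16 = 13.66, giving x* = 51.9766 and y* = 10.3953.

x* = 51.9766, y* = 10.3953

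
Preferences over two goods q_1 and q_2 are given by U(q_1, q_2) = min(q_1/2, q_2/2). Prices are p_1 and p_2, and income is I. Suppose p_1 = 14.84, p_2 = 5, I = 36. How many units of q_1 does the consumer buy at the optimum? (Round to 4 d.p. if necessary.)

q_1* = 1.8145

With perfect complements, no substitution: consume in ratio q_1:q_2 = 2:2.
Budget: p_1·q_1 + p_2·q_1 = I, so (2·p_1 + 2·p_2)·q_1 = 2·I.
Demand: q_1*(p_1,p_2,I) = 2·I/(2·p_1 + 2·p_2), q_2* = 2·I/(2·p_1 + 2·p_2).
Here 2·14.84 + 2·5 = 39.68, giving q_1* = 1.8145.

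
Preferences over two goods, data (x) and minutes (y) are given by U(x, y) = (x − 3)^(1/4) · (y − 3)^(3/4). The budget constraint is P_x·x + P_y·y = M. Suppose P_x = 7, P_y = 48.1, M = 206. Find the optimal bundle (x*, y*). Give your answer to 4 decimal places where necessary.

x* = 4.4536, y* = 3.6346

MRS = (1/3)·(y−3)/(x−3). Tangency with P_x/P_y gives y−3 = 3·(P_x/P_y)·(x−3).
Substituting into the budget: x* = 3 + 0.25·(M − 3·P_x − 3·P_y)/P_x, and y* = 3 + 0.75·(…)/P_y.
Discretionary income = 206 − 3·7 − 3·48.1 = 40.7; x* = 3 + 0.25·40.7/7 = 4.4536; y* = 3 + 0.75·40.7/48.1 = 3.6346.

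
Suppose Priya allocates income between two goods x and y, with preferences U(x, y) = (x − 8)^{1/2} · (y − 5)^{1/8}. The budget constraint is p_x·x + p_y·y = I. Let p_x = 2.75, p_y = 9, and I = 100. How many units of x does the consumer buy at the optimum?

This is Cobb-Douglas in (x−8, y−5): tangency gives 0.5·p_y·(y−5) = 0.125·p_x·(x−8).
Substituting into the budget: x* = 8 + 0.8·(I − 8·p_x − 5·p_y)/p_x, and y* = 5 + 0.2·(…)/p_y.
Discretionary income = 100 − 8·2.75 − 5·9 = 33; x* = 8 + 0.8·33/2.75 = 17.6.

x* = 17.6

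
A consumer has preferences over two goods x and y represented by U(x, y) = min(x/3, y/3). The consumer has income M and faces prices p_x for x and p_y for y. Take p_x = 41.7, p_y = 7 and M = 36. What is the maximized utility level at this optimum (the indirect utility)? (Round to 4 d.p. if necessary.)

V = 0.2464

Leontief preferences: the optimum is at the kink where x/3 = y/3, i.e. y = x.
Budget: p_x·x + p_y·x = M, so (3·p_x + 3·p_y)·x = 3·M.
Demand: x*(p_x,p_y,M) = 3·M/(3·p_x + 3·p_y), y* = 3·M/(3·p_x + 3·p_y).
Here 3·41.7 + 3·7 = 146.1, giving x* = 0.7392 and y* = 0.7392.
Utility at the optimum: U(0.7392, 0.7392) = 0.2464.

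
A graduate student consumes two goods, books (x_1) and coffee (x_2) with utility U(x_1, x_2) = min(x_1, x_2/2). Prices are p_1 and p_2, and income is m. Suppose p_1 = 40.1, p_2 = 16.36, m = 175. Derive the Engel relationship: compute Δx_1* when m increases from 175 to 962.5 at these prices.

Δx_1* = 10.8143

Here 40.1 + 2·16.36 = 72.82, giving x_1* = 2.4032.
At m' = 962.5: x_1* = 13.2175. Change: 13.2175 − 2.4032 = 10.8143.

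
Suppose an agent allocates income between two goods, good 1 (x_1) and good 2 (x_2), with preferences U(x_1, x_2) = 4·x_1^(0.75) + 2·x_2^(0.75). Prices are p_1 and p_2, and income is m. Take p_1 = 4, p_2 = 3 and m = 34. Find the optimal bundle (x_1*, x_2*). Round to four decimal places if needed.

With the ratio pinned down, the budget gives x_1* = m/(p_1 + p_2·(x_2/x_1)) and x_2* = (x_2/x_1)·x_1*.
Numerically x_2/x_1 = 0.197531, so x_1* = 34/(4 + 3·0.197531) = 7.4032 and x_2* = 0.197531·7.4032 = 1.4624.

x_1* = 7.4032, x_2* = 1.4624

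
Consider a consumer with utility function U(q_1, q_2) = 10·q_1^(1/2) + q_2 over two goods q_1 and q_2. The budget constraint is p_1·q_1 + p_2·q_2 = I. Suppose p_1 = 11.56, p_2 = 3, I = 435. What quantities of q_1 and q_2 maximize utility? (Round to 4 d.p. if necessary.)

Set MRS = p_1/p_2: 5·q_1^(−1/2) = p_1/p_2.
Solve: √q_1 = 5·p_2/p_1, so q_1*(p_1,p_2) = (5·p_2/p_1)², and q_2* = (I − p_1·q_1*)/p_2.
Plugging in: q_1* = (5·3/11.56)² = 1.6837, q_2* = 138.5121.

q_1* = 1.6837, q_2* = 138.5121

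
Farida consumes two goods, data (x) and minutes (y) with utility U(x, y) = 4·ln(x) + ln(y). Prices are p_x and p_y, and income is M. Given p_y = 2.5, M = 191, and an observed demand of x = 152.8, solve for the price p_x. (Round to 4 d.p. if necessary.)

p_x = 1

The MRS is 4·y/x. Set MRS = p_x/p_y.
Rearranging, p_y·y = (1/4)·p_x·x. Substituting into the budget gives p_x·x·(1 + (1/4)) = M.
Demand: x*(p_x,p_y,M) = 0.8·M/p_x and y* = 0.2·M/p_y.
Set x* = 152.8 in the demand function and solve for p_x: p_x = 1.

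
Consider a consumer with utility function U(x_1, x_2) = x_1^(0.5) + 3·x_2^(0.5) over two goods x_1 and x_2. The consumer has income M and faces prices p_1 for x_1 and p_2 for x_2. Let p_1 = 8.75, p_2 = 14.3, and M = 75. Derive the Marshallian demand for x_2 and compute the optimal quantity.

x_2* = 4.4387

MU_x_1 ∝ x_1^(-0.5), MU_x_2 ∝ 3·x_2^(-0.5), so MRS = (1/3)·(x_2/x_1)^(0.5) = p_1/p_2.
Solve for the ratio: x_2/x_1 = [3·p_1/p_2]^(2).
Substitute x_2 = (x_2/x_1)·x_1 into the budget: x_1* = M/(p_1 + p_2·(x_2/x_1)).
Numerically x_2/x_1 = 3.369664, so x_1* = 75/(8.75 + 14.3·3.369664) = 1.3173 and x_2* = 3.369664·1.3173 = 4.4387.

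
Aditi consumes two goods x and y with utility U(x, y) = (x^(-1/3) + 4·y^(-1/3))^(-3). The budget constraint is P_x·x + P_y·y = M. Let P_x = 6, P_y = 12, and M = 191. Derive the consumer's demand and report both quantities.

x* = 7.2952, y* = 12.2691

Substitute y = (y/x)·x into the budget: x* = M/(P_x + P_y·(y/x)).
Numerically y/x = 1.681793, so x* = 191/(6 + 12·1.681793) = 7.2952 and y* = 1.681793·7.2952 = 12.2691.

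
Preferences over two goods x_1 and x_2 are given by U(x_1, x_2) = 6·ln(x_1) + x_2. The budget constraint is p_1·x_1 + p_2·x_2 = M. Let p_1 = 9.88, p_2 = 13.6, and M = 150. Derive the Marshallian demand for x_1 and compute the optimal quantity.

x_1* = 8.2591

MU_x_1 = 6/x_1, MU_x_2 = 1. Tangency: 6/x_1 = p_1/p_2.
So x_1*(p_1,p_2) = 6·p_2/p_1, independent of income; and x_2* = (M − 6·p_2)/p_2.
At the given prices: x_1* = 6·13.6/9.88 = 8.2591.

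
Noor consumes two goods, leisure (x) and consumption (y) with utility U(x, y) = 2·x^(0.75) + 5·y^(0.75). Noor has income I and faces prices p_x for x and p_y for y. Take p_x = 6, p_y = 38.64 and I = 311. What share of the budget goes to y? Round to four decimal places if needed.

MU_x ∝ 2·x^(-0.25), MU_y ∝ 5·y^(-0.25), so MRS = (2/5)·(y/x)^(0.25) = p_x/p_y.
Solve for the ratio: y/x = [(5/2)·p_x/p_y]^(4).
With the ratio pinned down, the budget gives x* = I/(p_x + p_y·(y/x)) and y* = (y/x)·x*.
Numerically y/x = 0.02271, so x* = 311/(6 + 38.64·0.02271) = 45.2198 and y* = 0.02271·45.2198 = 1.0269.
Expenditure on y: 38.64·1.0269 = 39.681; share = 0.1276.

share on y = 0.1276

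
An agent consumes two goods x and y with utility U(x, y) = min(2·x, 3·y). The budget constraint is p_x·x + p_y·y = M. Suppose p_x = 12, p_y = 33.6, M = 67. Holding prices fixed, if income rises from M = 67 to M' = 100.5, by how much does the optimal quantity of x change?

Demand: x*(p_x,p_y,M) = 3·M/(3·p_x + 2·p_y), y* = 2·M/(3·p_x + 2·p_y).
Here 3·12 + 2·33.6 = 103.2, giving x* = 1.9477.
At M' = 100.5: x* = 2.9215. Change: 2.9215 − 1.9477 = 0.9738.

Δx* = 0.9738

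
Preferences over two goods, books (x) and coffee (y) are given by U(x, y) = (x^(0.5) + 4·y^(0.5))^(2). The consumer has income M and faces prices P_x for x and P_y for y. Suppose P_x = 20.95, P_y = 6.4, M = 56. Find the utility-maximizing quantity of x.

MRS = MU_x/MU_y = (1/4)·(y/x)^(0.5). Set equal to P_x/P_y.
Solve for the ratio: y/x = [4·P_x/P_y]^(2).
Substitute y = (y/x)·x into the budget: x* = M/(P_x + P_y·(y/x)).
Numerically y/x = 171.446289, so x* = 56/(20.95 + 6.4·171.446289) = 0.0501.

x* = 0.0501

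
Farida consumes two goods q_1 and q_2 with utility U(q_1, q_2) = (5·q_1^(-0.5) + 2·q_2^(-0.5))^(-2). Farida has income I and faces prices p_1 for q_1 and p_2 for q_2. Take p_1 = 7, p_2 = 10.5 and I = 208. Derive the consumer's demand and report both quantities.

q_1* = 18.3258, q_2* = 7.5923

With the ratio pinned down, the budget gives q_1* = I/(p_1 + p_2·(q_2/q_1)) and q_2* = (q_2/q_1)·q_1*.
Numerically q_2/q_1 = 0.414298, so q_1* = 208/(7 + 10.5·0.414298) = 18.3258 and q_2* = 0.414298·18.3258 = 7.5923.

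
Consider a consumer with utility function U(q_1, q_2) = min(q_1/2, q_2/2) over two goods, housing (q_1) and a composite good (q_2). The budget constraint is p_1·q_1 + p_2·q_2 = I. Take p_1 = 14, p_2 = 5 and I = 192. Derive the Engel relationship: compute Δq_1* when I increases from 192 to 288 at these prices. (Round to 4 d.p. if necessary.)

Δq_1* = 5.0526

Demand: q_1*(p_1,p_2,I) = 2·I/(2·p_1 + 2·p_2), q_2* = 2·I/(2·p_1 + 2·p_2).
Here 2·14 + 2·5 = 38, giving q_1* = 10.1053.
At I' = 288: q_1* = 15.1579. Change: 15.1579 − 10.1053 = 5.0526.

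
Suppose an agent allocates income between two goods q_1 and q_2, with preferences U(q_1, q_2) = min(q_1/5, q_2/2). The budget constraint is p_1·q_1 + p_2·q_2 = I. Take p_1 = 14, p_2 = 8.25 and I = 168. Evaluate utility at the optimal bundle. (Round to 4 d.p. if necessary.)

V = 1.9422

Leontief preferences: the optimum is at the kink where q_1/5 = q_2/2, i.e. q_2 = (2/5)·q_1.
Budget: p_1·q_1 + p_2·(2/5)·q_1 = I, so (5·p_1 + 2·p_2)·q_1 = 5·I.
Demand: q_1*(p_1,p_2,I) = 5·I/(5·p_1 + 2·p_2), q_2* = 2·I/(5·p_1 + 2·p_2).
Here 5·14 + 2·8.25 = 86.5, giving q_1* = 9.711 and q_2* = 3.8844.
Utility at the optimum: U(9.711, 3.8844) = 1.9422.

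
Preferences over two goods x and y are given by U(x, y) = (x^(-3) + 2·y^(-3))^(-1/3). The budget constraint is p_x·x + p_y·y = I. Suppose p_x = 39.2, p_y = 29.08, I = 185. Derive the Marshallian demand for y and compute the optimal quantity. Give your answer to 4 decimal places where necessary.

y* = 3.1003

With the ratio pinned down, the budget gives x* = I/(p_x + p_y·(y/x)) and y* = (y/x)·x*.
Numerically y/x = 1.281387, so x* = 185/(39.2 + 29.08·1.281387) = 2.4195 and y* = 1.281387·2.4195 = 3.1003.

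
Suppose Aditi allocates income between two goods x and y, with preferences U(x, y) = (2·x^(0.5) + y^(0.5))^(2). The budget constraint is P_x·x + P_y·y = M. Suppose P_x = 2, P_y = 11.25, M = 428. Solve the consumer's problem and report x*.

From the CES first-order condition, 2·(y/x)^(0.5) = P_x/P_y.
Solve for the ratio: y/x = [(1/2)·P_x/P_y]^(2).
With the ratio pinned down, the budget gives x* = M/(P_x + P_y·(y/x)) and y* = (y/x)·x*.
Numerically y/x = 0.007901, so x* = 428/(2 + 11.25·0.007901) = 204.8936.

x* = 204.8936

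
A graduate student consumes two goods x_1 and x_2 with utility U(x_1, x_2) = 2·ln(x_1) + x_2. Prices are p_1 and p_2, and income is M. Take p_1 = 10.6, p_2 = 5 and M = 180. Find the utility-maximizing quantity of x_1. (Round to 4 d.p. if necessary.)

Set MRS = p_1/p_2: (2/x_1)/1 = p_1/p_2.
So x_1*(p_1,p_2) = 2·p_2/p_1, independent of income; and x_2* = (M − 2·p_2)/p_2.
At the given prices: x_1* = 2·5/10.6 = 0.9434.

x_1* = 0.9434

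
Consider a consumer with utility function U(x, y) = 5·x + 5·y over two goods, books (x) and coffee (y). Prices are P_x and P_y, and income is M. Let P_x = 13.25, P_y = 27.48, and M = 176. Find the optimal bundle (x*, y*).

Linear utility — the consumer picks whichever good has higher MU/price: 5/13.25 = 0.3774 vs 5/27.48 = 0.182.
x gives more utility per dollar, so spend all income on x: x* = M/P_x, y* = 0.
Numerically: x* = 13.283, y* = 0.

x* = 13.283, y* = 0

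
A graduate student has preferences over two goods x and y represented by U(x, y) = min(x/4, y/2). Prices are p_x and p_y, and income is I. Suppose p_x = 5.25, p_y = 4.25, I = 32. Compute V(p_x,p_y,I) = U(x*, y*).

V = 1.0847

Leontief preferences: the optimum is at the kink where x/4 = y/2, i.e. y = (1/2)·x.
Budget: p_x·x + p_y·(1/2)·x = I, so (4·p_x + 2·p_y)·x = 4·I.
Demand: x*(p_x,p_y,I) = 4·I/(4·p_x + 2·p_y), y* = 2·I/(4·p_x + 2·p_y).
Here 4·5.25 + 2·4.25 = 29.5, giving x* = 4.339 and y* = 2.1695.
Utility at the optimum: U(4.339, 2.1695) = 1.0847.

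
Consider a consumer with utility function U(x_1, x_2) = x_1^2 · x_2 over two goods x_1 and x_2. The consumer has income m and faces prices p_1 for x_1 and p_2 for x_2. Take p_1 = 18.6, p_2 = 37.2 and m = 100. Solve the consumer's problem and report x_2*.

x_2* = 0.8961

The MRS is 2·x_2/x_1. Set MRS = p_1/p_2.
So 2·p_2·x_2 = p_1·x_1; combined with the budget, a share 2/3 of income goes to x_1.
Demand: x_1*(p_1,p_2,m) = 2/3·m/p_1 and x_2* = 1/3·m/p_2.
At p_1=18.6, p_2=37.2, m=100: x_2* = 1/3·100/37.2 = 0.8961.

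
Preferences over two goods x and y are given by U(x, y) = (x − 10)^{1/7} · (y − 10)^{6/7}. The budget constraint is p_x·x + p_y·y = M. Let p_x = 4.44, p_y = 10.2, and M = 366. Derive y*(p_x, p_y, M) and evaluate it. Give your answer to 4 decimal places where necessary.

This is Cobb-Douglas in (x−10, y−10): tangency gives 1/7·p_y·(y−10) = 6/7·p_x·(x−10).
Substituting into the budget: x* = 10 + 1/7·(M − 10·p_x − 10·p_y)/p_x, and y* = 10 + 6/7·(…)/p_y.
Discretionary income = 366 − 10·4.44 − 10·10.2 = 219.6; y* = 10 + 6/7·219.6/10.2 = 28.4538.

y* = 28.4538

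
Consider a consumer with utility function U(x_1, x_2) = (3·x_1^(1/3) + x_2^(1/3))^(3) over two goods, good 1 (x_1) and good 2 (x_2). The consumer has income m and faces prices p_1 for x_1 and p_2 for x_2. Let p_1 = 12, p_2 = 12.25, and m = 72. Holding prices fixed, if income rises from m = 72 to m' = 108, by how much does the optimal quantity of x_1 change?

MU_x_1 ∝ 3·x_1^(-2/3), MU_x_2 ∝ x_2^(-2/3), so MRS = 3·(x_2/x_1)^(2/3) = p_1/p_2.
Hence x_2/x_1 = ((1/3)·p_1/p_2)^(1/(2/3)), i.e. raised to the 1.5 power.
With the ratio pinned down, the budget gives x_1* = m/(p_1 + p_2·(x_2/x_1)) and x_2* = (x_2/x_1)·x_1*.
Numerically x_2/x_1 = 0.186589, so x_1* = 72/(12 + 12.25·0.186589) = 5.04.
At m' = 108: x_1* = 7.56. Change: 7.56 − 5.04 = 2.52.

Δx_1* = 2.52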